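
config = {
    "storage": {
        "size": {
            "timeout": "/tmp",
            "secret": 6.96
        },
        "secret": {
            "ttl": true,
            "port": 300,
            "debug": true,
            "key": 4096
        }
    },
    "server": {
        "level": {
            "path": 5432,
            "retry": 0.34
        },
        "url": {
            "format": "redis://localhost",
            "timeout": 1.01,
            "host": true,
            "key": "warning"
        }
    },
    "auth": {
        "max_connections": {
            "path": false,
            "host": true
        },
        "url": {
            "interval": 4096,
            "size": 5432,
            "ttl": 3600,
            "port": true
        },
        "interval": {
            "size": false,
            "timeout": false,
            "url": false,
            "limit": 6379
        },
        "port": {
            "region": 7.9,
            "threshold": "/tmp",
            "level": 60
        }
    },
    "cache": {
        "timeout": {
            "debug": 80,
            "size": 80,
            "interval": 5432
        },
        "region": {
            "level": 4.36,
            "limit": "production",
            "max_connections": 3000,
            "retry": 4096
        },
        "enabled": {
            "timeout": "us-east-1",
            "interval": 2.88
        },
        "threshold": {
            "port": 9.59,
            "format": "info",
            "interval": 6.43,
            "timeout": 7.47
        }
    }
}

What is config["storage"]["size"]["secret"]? 6.96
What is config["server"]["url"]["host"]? True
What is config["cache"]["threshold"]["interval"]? 6.43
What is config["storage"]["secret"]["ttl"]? True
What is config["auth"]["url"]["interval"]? 4096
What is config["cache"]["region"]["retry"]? 4096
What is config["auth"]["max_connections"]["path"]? False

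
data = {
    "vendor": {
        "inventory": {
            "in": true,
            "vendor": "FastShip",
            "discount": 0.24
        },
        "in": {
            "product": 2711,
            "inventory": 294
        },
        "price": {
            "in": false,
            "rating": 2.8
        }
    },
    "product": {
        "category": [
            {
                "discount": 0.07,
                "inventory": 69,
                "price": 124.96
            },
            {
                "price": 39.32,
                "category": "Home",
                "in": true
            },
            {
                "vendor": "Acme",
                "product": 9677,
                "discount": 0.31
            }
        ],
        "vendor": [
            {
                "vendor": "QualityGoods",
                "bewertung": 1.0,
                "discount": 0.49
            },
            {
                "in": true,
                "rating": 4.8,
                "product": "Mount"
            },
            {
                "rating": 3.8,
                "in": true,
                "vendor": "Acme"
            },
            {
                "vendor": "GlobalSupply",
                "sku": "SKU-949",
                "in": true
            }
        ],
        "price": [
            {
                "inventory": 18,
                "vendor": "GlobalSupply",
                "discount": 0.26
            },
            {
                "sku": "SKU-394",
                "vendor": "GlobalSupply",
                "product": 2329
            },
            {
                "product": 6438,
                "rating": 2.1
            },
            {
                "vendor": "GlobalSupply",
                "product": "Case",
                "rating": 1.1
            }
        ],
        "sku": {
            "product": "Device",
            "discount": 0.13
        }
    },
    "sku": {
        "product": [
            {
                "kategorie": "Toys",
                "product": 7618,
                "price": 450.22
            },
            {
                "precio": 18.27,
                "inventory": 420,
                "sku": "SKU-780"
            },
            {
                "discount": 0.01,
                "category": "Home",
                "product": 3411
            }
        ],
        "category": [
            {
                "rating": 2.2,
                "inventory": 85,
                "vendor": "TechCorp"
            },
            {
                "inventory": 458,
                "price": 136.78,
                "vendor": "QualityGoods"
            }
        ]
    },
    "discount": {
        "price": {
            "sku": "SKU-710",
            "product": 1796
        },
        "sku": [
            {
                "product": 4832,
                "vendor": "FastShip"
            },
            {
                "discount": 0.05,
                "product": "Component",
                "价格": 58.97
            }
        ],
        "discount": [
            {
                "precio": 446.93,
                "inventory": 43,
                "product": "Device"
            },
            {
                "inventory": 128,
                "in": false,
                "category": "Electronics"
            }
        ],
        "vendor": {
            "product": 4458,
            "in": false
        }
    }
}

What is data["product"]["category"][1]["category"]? "Home"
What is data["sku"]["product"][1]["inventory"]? 420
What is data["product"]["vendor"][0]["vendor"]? "QualityGoods"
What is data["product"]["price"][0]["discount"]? 0.26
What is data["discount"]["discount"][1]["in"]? False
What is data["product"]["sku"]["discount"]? 0.13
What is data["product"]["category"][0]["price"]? 124.96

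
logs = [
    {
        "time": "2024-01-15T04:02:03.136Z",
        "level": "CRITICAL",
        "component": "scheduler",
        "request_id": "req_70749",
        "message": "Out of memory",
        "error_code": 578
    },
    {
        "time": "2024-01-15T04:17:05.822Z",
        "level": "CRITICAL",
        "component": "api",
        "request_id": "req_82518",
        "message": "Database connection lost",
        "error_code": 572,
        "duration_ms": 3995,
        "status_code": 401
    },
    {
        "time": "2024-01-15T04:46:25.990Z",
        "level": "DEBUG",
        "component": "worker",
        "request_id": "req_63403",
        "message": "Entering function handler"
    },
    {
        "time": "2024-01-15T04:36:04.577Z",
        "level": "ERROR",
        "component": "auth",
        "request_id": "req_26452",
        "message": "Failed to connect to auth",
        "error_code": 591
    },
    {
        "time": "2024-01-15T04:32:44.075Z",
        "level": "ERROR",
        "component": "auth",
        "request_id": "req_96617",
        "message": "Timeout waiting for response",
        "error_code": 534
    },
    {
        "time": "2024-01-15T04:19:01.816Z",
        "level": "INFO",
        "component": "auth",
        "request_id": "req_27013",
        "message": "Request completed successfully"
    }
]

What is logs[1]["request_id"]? "req_82518"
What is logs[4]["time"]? "2024-01-15T04:32:44.075Z"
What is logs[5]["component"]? "auth"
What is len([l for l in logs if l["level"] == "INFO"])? 1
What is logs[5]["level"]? "INFO"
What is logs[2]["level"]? "DEBUG"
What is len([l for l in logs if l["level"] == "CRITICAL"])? 2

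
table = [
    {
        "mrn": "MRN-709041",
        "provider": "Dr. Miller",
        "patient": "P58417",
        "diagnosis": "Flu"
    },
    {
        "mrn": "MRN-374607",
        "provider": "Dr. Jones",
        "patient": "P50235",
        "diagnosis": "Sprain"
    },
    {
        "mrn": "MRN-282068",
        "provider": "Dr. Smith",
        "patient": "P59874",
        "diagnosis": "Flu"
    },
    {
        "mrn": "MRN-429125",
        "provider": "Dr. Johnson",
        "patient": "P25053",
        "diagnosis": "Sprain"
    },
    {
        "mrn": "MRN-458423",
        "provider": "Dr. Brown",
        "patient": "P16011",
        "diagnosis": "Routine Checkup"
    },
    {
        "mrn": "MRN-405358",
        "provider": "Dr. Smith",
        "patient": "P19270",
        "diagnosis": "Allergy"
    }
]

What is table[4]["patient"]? "P16011"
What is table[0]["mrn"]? "MRN-709041"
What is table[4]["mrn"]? "MRN-458423"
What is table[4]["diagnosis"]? "Routine Checkup"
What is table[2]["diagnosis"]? "Flu"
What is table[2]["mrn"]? "MRN-282068"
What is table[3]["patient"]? "P25053"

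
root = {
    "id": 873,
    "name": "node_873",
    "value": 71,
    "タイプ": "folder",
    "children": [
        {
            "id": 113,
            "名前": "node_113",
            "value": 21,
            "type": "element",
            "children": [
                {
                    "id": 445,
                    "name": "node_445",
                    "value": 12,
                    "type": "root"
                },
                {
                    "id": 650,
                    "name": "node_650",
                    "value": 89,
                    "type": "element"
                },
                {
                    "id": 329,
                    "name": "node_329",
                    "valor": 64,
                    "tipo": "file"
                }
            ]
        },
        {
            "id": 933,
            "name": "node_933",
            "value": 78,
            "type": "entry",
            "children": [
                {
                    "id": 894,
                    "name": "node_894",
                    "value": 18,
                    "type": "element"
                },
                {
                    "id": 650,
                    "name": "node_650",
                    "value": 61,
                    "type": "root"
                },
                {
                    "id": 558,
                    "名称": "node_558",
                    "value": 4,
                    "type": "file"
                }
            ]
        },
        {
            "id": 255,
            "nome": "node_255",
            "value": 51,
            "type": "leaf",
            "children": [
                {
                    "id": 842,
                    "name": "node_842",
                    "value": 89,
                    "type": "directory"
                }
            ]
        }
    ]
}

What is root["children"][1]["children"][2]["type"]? "file"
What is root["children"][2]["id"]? 255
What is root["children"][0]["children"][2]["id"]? 329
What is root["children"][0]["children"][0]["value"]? 12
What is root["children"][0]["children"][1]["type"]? "element"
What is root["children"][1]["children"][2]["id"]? 558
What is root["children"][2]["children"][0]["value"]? 89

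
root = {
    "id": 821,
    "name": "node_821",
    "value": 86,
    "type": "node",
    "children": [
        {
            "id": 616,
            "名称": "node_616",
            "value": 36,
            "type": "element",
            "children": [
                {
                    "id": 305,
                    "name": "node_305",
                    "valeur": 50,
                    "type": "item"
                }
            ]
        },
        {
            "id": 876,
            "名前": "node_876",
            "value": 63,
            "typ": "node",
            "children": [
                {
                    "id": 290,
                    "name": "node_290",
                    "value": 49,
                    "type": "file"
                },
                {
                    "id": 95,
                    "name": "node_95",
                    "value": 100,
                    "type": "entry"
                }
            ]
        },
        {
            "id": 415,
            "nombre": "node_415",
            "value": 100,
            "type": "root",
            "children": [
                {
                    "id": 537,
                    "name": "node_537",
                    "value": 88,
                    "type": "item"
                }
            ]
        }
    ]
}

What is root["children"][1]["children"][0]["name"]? "node_290"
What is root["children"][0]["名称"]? "node_616"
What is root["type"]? "node"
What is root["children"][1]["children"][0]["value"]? 49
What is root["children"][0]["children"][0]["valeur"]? 50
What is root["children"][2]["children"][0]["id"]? 537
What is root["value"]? 86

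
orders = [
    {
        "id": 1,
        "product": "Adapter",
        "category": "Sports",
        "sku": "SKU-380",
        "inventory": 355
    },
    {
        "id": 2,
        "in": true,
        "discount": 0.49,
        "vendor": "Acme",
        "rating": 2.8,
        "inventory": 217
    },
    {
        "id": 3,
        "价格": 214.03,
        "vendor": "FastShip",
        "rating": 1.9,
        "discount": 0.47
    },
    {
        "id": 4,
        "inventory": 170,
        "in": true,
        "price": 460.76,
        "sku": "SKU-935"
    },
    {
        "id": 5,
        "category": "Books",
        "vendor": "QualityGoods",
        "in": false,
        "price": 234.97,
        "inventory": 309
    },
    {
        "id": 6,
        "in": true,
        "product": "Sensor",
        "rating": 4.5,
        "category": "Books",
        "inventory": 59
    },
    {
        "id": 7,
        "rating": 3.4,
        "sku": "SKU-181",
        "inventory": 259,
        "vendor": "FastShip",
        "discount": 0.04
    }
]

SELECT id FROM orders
[1, 2, 3, 4, 5, 6, 7]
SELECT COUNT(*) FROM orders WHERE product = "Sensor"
1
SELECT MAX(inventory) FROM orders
355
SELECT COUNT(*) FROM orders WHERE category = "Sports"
1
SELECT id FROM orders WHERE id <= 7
[1, 2, 3, 4, 5, 6, 7]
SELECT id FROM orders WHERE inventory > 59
[1, 2, 4, 5, 7]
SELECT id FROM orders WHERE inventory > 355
[]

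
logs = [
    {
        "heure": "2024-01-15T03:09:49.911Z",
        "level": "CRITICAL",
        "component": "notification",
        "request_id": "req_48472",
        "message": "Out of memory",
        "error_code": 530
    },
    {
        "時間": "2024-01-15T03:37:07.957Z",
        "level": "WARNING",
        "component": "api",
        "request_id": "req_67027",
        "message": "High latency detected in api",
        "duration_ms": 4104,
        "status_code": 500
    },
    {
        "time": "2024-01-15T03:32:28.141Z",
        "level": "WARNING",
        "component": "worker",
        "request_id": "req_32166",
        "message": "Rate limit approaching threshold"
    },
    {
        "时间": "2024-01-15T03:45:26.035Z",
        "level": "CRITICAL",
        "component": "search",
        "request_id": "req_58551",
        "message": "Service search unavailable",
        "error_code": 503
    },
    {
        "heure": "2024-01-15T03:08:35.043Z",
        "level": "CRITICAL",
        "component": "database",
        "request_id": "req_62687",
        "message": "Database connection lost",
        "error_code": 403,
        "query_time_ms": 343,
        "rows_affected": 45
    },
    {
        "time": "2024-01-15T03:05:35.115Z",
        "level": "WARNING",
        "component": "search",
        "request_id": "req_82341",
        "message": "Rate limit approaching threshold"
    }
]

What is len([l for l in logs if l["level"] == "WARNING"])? 3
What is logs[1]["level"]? "WARNING"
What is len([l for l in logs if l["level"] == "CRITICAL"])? 3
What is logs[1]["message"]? "High latency detected in api"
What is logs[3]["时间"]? "2024-01-15T03:45:26.035Z"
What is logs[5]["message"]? "Rate limit approaching threshold"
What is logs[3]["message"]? "Service search unavailable"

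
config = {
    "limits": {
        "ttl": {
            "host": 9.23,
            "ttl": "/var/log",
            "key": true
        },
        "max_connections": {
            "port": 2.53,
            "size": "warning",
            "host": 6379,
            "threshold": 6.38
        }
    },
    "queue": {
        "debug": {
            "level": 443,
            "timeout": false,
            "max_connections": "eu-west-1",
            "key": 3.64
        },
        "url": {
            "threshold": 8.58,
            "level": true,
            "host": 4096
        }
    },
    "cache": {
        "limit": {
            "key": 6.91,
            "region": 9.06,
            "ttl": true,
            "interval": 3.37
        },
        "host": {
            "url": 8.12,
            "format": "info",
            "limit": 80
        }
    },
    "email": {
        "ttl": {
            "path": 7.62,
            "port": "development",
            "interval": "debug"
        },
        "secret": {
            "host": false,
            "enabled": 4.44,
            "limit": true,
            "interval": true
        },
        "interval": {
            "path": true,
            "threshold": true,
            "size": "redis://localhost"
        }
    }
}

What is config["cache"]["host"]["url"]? 8.12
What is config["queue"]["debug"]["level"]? 443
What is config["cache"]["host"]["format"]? "info"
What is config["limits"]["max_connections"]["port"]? 2.53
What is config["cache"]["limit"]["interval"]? 3.37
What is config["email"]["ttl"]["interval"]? "debug"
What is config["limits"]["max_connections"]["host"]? 6379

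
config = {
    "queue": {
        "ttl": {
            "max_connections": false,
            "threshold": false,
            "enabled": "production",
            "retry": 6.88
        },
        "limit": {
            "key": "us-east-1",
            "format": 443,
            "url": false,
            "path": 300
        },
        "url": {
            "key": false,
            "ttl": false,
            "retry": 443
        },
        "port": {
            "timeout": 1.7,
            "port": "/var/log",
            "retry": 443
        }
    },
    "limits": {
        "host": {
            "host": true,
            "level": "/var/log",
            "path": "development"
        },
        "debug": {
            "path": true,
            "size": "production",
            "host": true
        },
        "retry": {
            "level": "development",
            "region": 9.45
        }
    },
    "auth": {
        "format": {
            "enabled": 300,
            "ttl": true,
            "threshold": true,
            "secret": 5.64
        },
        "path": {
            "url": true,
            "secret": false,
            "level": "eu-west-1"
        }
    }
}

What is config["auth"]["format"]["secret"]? 5.64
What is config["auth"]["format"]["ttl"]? True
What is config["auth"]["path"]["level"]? "eu-west-1"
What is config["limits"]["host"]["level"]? "/var/log"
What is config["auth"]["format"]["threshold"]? True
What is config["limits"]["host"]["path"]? "development"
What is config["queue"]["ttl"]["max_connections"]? False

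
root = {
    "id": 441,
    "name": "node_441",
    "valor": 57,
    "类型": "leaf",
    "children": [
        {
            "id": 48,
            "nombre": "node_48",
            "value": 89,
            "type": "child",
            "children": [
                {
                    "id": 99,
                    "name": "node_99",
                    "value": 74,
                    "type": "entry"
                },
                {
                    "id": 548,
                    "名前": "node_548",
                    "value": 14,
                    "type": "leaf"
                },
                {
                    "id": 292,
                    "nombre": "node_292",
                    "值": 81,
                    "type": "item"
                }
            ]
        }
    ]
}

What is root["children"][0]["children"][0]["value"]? 74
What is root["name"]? "node_441"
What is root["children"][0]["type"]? "child"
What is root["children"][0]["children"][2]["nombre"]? "node_292"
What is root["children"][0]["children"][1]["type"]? "leaf"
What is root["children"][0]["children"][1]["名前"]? "node_548"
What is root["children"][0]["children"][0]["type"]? "entry"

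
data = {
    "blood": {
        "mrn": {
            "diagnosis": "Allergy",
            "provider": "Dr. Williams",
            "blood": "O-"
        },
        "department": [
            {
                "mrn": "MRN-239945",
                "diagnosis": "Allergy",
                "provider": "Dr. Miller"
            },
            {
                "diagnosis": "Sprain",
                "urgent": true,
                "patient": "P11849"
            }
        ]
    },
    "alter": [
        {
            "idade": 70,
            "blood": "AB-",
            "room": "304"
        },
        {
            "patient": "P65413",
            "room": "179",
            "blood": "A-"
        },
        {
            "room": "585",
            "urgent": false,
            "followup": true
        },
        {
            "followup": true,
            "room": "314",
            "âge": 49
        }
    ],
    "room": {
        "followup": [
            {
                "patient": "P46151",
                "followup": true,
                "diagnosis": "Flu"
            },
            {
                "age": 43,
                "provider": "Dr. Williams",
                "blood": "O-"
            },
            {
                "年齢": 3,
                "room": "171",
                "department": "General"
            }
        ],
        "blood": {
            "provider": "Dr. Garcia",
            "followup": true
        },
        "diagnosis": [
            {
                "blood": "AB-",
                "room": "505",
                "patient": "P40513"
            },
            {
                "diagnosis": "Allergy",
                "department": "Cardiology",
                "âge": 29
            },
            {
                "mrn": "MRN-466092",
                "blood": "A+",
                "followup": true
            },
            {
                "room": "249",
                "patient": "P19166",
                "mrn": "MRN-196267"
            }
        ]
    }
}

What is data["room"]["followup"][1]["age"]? 43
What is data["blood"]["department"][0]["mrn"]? "MRN-239945"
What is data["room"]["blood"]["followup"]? True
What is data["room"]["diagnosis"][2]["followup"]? True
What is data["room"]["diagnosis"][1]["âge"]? 29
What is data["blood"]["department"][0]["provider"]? "Dr. Miller"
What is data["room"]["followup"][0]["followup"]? True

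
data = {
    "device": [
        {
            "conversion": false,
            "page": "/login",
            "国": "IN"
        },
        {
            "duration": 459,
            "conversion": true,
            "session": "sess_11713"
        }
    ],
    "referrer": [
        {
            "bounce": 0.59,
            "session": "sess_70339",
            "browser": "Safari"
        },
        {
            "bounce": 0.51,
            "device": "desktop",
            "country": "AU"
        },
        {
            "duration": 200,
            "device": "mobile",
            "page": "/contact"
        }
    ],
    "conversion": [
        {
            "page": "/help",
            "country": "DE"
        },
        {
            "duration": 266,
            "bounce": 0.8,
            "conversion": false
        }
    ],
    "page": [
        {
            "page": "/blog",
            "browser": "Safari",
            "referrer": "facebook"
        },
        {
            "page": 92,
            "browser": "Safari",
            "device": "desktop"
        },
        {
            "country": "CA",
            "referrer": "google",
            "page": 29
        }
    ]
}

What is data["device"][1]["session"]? "sess_11713"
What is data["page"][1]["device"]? "desktop"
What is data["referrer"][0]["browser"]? "Safari"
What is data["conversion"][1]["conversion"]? False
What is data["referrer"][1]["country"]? "AU"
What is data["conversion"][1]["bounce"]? 0.8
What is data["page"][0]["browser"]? "Safari"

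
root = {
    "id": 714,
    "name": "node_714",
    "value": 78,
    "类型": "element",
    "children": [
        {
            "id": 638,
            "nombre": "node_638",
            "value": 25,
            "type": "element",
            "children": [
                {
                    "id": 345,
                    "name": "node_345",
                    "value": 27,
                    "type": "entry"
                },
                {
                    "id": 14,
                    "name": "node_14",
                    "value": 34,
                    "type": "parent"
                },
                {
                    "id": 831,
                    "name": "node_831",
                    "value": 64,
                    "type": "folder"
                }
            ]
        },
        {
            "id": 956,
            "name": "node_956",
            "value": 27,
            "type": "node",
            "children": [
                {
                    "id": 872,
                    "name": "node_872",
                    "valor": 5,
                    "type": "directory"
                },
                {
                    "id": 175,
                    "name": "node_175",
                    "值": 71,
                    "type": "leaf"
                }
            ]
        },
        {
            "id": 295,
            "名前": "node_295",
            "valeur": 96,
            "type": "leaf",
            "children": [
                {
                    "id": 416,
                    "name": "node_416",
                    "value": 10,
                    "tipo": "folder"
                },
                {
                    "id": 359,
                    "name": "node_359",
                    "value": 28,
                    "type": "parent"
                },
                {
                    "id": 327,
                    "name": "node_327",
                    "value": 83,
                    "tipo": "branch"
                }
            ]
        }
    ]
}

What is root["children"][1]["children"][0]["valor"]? 5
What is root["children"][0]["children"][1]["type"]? "parent"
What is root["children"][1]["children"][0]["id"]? 872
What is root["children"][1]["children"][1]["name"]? "node_175"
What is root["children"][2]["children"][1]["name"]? "node_359"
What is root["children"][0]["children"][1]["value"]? 34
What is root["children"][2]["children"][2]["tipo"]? "branch"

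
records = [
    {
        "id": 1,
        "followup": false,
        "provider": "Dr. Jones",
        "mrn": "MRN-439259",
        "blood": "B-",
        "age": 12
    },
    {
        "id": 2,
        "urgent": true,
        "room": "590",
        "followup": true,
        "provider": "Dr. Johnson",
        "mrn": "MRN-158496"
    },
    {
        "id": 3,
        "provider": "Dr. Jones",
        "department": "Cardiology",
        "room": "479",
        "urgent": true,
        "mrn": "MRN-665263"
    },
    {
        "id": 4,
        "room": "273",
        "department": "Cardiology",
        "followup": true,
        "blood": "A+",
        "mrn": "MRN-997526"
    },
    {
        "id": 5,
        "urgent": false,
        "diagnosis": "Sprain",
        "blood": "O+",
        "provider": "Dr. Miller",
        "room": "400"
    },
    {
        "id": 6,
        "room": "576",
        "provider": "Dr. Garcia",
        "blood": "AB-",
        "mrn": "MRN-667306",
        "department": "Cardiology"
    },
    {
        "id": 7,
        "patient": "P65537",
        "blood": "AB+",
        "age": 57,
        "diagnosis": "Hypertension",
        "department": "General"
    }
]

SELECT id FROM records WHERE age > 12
[7]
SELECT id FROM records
[1, 2, 3, 4, 5, 6, 7]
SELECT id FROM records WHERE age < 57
[1]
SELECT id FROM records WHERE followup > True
[]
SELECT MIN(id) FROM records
1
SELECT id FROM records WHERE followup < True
[1]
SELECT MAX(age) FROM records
57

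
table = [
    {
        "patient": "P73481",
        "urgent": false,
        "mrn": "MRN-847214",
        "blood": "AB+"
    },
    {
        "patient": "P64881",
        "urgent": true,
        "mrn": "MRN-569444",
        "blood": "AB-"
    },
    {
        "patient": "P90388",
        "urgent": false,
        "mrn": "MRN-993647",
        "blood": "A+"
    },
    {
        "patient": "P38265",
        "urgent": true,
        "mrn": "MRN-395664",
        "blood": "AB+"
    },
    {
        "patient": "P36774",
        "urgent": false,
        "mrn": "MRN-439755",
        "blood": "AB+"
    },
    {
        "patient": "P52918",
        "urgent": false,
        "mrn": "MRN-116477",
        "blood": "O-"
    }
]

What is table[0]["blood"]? "AB+"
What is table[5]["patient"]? "P52918"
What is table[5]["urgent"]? False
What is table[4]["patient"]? "P36774"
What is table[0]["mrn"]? "MRN-847214"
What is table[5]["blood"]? "O-"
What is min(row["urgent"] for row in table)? False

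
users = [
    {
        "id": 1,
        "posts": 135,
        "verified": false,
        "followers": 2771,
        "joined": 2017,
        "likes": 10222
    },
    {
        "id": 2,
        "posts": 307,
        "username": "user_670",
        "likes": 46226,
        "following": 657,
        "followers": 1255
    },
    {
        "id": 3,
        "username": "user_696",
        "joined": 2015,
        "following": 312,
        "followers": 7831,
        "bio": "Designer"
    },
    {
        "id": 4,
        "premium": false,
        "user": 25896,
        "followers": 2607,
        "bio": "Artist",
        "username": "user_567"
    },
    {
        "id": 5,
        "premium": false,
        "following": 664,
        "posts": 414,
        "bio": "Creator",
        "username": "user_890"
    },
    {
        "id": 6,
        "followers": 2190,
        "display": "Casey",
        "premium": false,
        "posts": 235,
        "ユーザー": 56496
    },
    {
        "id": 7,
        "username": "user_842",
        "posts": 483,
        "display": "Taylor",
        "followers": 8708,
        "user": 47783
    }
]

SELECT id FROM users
[1, 2, 3, 4, 5, 6, 7]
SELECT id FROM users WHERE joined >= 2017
[1]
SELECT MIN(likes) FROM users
10222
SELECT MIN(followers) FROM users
1255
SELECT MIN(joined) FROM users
2015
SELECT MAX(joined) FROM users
2017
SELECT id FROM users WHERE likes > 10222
[2]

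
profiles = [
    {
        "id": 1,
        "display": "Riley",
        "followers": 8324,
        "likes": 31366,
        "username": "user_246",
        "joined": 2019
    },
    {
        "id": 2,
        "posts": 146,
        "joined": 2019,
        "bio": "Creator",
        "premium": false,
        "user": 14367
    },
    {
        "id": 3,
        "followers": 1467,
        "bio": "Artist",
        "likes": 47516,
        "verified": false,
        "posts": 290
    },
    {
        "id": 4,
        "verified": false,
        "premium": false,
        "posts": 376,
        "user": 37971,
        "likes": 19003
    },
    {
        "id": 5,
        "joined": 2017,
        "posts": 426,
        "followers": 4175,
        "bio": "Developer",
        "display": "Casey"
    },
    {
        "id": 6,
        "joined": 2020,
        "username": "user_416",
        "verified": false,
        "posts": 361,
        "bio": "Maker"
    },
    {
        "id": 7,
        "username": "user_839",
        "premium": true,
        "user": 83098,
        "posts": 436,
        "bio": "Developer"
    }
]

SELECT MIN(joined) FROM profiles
2017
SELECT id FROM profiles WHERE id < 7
[1, 2, 3, 4, 5, 6]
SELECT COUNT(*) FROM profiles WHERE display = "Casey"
1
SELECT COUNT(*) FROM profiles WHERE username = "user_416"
1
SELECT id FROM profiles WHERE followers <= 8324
[1, 3, 5]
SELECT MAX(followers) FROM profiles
8324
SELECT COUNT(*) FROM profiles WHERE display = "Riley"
1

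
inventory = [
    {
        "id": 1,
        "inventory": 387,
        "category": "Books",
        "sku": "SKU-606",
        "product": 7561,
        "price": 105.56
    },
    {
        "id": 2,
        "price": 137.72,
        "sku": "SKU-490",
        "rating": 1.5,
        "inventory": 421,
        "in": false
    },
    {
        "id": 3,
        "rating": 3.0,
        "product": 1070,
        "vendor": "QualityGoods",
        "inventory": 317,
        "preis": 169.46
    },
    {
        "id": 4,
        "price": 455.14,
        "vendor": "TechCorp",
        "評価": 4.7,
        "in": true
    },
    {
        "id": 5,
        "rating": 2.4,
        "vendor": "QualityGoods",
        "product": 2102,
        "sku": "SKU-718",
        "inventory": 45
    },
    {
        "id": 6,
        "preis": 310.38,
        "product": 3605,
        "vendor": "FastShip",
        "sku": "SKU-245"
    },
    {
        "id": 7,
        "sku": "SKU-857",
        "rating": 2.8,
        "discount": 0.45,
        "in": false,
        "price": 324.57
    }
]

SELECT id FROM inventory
[1, 2, 3, 4, 5, 6, 7]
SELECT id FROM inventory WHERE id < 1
[]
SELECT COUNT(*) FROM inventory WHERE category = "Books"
1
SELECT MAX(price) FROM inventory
455.14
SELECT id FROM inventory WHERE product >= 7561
[1]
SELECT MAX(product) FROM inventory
7561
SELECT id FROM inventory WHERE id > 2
[3, 4, 5, 6, 7]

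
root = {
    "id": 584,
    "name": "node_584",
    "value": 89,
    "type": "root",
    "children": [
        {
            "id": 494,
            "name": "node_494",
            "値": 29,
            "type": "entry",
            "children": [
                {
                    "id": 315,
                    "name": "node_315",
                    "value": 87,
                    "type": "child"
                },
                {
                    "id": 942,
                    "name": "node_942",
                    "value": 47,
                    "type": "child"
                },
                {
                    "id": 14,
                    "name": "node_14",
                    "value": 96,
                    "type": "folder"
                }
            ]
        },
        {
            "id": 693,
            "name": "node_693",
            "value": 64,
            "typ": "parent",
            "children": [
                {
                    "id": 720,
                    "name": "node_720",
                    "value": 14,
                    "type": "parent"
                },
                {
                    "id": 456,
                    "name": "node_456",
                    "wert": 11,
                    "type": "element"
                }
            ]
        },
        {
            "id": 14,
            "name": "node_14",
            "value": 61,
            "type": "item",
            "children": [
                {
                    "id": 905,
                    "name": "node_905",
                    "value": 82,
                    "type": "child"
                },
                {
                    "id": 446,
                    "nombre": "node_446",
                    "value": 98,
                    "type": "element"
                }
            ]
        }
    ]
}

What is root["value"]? 89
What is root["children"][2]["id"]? 14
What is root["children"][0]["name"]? "node_494"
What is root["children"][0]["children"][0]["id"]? 315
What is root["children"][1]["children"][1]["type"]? "element"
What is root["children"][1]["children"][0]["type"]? "parent"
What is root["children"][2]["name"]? "node_14"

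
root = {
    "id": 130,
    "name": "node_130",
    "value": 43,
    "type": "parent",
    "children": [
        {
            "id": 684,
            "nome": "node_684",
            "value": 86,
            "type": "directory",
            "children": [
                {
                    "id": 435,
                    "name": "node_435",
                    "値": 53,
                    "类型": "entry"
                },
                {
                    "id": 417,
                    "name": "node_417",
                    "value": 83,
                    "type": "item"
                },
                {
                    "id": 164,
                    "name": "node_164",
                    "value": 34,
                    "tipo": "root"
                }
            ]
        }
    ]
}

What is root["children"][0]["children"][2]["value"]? 34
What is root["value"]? 43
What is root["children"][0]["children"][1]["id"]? 417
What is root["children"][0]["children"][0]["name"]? "node_435"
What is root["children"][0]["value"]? 86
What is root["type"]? "parent"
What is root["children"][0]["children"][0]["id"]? 435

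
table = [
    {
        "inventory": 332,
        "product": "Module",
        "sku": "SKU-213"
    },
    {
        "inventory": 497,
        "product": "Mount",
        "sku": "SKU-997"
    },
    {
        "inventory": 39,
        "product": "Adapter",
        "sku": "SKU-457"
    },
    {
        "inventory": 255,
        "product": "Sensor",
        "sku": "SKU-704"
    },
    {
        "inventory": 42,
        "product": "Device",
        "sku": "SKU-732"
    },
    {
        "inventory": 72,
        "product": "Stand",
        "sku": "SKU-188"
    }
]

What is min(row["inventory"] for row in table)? 39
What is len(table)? 6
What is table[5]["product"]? "Stand"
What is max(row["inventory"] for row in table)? 497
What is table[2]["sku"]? "SKU-457"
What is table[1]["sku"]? "SKU-997"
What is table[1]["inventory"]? 497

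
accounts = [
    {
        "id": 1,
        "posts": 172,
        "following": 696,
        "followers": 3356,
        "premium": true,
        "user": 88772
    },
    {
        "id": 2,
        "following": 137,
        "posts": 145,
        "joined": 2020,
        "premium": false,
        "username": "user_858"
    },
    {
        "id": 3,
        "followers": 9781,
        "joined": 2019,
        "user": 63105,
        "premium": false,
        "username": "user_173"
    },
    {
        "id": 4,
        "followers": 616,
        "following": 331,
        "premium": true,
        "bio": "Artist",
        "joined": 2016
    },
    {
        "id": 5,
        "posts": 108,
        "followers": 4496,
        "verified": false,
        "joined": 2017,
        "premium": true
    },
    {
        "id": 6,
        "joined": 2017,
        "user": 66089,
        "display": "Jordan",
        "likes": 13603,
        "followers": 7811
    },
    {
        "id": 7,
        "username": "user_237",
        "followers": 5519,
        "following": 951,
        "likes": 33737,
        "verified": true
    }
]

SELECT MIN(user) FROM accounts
63105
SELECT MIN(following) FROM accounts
137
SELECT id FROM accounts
[1, 2, 3, 4, 5, 6, 7]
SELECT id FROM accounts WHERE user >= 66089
[1, 6]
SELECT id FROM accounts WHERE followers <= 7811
[1, 4, 5, 6, 7]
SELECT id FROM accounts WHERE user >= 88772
[1]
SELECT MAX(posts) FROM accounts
172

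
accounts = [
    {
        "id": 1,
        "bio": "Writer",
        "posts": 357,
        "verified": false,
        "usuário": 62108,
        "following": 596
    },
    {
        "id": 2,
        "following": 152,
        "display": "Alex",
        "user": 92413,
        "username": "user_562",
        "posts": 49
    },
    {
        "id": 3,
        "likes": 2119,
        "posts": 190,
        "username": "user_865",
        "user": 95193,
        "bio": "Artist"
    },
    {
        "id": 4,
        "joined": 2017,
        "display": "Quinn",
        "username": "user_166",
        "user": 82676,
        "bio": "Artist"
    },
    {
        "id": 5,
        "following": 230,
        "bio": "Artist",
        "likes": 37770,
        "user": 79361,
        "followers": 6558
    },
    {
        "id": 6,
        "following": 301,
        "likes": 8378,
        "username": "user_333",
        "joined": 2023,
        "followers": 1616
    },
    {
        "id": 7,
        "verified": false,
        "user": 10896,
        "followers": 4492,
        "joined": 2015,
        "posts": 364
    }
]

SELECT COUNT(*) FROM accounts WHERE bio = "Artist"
3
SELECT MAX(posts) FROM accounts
364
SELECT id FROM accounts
[1, 2, 3, 4, 5, 6, 7]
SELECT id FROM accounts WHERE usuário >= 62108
[1]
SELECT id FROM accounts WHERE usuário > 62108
[]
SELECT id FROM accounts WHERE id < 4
[1, 2, 3]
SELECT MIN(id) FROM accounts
1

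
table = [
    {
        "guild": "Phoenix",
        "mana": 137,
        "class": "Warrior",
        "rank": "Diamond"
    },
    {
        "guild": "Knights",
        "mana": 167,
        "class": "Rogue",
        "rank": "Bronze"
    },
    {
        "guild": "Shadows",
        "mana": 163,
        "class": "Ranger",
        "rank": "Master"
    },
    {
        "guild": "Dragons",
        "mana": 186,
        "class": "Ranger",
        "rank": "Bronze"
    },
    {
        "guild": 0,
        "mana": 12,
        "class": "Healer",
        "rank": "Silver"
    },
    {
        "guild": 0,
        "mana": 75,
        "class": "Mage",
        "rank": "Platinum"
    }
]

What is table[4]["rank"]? "Silver"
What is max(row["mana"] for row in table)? 186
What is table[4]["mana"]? 12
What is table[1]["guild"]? "Knights"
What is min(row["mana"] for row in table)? 12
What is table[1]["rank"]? "Bronze"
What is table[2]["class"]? "Ranger"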